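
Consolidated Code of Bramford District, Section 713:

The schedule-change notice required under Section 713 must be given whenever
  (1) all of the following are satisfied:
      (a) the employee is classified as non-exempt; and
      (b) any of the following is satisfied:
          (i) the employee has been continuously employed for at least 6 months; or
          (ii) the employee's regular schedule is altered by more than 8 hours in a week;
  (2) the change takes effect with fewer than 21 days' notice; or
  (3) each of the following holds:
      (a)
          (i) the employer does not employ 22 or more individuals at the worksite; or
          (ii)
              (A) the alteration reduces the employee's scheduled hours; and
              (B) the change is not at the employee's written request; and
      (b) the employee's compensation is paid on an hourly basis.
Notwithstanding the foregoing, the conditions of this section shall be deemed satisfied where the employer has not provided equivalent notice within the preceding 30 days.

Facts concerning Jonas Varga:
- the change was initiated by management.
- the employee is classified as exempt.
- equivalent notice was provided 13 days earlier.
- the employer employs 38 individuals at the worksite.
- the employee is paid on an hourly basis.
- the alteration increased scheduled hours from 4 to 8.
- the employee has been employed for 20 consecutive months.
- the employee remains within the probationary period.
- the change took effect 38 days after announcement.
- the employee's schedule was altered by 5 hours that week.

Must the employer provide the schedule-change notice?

(a) non-exempt — fails.
(i) tenure ≥ 6 mo. — satisfied.
(ii) schedule shift > 8h — fails.
So (b) is satisfied (T OR F).
So (1) is not satisfied (F AND T).
(2) < 21 days' notice — not satisfied.
(i) not (≥ 22 at site) — fails.
(A) hours reduced — not satisfied.
(B) not employee-requested — satisfied.
So (ii) is not satisfied (F AND T).
(a): F OR F → false.
(b) hourly-paid — met.
So (3) is not satisfied (F AND T).
Overall: F OR F OR F → false.
Exception (no recent notice) — not satisfied.
Result: main false OR exception false → false.

No — not required.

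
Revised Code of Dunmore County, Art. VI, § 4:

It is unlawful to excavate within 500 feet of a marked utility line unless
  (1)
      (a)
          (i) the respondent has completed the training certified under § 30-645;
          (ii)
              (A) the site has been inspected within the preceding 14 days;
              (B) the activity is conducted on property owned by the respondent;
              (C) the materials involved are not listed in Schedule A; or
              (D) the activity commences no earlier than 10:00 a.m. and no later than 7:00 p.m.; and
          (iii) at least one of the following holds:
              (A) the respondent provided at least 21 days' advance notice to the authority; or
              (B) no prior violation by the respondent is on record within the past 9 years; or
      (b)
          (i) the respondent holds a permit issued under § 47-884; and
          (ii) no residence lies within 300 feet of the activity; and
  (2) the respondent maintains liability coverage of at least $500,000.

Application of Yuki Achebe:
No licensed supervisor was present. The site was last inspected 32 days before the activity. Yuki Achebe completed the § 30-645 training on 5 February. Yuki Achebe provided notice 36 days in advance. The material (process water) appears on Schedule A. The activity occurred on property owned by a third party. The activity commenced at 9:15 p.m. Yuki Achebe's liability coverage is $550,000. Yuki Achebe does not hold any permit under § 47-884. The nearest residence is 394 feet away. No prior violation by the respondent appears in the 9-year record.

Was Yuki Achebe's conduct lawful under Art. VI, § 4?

No — unlawful.

(i) training certified — holds.
(A) site inspected — fails.
(B) own property — not satisfied.
(C) not (Schedule A material) — fails.
(D) start within hours — not satisfied.
(ii) = F OR F OR F OR F = false.
(A) ≥21 days' notice — met.
(B) no prior violation — met.
(iii): T OR T → true.
So (a) is not satisfied (T AND F AND T).
(i) holds permit — not met.
(ii) no residence in 300 ft — holds.
So (b) is not satisfied (F AND T).
So (1) is not satisfied (F OR F).
(2) coverage ≥ $500,000 — holds.
Overall = F AND T = false.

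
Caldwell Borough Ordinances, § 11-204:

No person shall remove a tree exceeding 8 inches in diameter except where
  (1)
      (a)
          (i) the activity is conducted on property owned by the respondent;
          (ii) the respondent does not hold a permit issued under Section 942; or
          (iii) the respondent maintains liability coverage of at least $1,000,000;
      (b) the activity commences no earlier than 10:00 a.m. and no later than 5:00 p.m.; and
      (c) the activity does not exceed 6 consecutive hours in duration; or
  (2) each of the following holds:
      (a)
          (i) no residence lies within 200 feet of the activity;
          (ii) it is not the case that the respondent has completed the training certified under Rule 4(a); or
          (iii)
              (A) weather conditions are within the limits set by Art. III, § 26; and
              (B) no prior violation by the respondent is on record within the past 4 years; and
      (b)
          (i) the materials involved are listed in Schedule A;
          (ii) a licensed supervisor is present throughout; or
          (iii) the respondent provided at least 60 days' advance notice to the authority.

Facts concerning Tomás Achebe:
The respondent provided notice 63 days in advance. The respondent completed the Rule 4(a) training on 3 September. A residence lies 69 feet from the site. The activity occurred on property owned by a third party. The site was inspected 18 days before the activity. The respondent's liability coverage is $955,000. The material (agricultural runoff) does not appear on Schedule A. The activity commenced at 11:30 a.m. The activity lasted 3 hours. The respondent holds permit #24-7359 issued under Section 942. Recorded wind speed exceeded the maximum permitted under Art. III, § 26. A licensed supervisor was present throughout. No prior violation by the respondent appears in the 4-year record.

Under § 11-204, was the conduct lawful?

No — unlawful.

(i) own property — not met.
(ii) not (holds permit) — fails.
(iii) coverage ≥ $1,000,000 — fails.
(a): F OR F OR F → false.
(b) start within hours — holds.
(c) ≤ 6 hrs duration — met.
So (1) is not satisfied (F AND T AND T).
(i) no residence in 200 ft — fails.
(ii) not (training certified) — not met.
(A) weather ok — not met.
(B) no prior violation — holds.
(iii) = F AND T = false.
(a) = F OR F OR F = false.
(i) Schedule A material — not met.
(ii) supervisor present — satisfied.
(iii) ≥60 days' notice — holds.
So (b) is satisfied (F OR T OR T).
(2): F AND T → false.
Overall = F OR F = false.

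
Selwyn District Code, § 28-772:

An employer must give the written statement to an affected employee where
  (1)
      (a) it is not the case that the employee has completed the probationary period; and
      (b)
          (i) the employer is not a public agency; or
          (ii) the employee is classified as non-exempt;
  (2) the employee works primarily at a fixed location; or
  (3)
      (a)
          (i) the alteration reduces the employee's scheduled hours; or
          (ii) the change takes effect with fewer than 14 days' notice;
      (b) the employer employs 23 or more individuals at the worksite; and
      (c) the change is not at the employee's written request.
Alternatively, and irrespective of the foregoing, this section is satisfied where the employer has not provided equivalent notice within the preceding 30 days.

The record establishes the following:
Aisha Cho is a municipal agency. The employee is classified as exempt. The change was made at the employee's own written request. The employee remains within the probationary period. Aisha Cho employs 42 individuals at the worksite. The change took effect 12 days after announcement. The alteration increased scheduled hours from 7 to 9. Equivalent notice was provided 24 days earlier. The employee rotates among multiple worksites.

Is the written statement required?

No — not required.

(a) not (past probation) — holds.
(i) not (public agency) — not satisfied.
(ii) non-exempt — not met.
(b): F OR F → false.
(1) = T AND F = false.
(2) fixed location — fails.
(i) hours reduced — not satisfied.
(ii) < 14 days' notice — holds.
(a) = F OR T = true.
(b) ≥ 23 at site — satisfied.
(c) not employee-requested — not satisfied.
(3): T AND T AND F → false.
Overall = F OR F OR F = false.
Exception (no recent notice) — not satisfied.
Result: main false OR exception false → false.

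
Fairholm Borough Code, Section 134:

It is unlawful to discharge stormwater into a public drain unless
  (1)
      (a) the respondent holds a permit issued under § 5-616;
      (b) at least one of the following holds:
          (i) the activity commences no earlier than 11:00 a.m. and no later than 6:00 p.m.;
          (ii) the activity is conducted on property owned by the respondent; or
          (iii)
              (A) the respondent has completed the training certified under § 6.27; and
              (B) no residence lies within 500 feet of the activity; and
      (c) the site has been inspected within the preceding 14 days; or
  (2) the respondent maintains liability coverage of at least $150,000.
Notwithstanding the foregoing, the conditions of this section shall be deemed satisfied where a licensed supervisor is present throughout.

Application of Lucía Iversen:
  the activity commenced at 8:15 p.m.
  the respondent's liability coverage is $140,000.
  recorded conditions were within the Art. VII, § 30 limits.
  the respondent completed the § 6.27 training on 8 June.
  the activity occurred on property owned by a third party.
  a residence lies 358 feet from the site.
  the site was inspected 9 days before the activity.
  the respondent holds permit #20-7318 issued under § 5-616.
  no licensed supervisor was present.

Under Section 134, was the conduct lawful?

(a) holds permit — holds.
(i) start within hours — not met.
(ii) own property — fails.
(A) training certified — holds.
(B) no residence in 500 ft — fails.
(iii) = T AND F = false.
(b): F OR F OR F → false.
(c) site inspected — satisfied.
So (1) is not satisfied (T AND F AND T).
(2) coverage ≥ $150,000 — not satisfied.
Overall: F OR F → false.
Exception (supervisor present) — not satisfied.
Result: main false OR exception false → false.

No — unlawful.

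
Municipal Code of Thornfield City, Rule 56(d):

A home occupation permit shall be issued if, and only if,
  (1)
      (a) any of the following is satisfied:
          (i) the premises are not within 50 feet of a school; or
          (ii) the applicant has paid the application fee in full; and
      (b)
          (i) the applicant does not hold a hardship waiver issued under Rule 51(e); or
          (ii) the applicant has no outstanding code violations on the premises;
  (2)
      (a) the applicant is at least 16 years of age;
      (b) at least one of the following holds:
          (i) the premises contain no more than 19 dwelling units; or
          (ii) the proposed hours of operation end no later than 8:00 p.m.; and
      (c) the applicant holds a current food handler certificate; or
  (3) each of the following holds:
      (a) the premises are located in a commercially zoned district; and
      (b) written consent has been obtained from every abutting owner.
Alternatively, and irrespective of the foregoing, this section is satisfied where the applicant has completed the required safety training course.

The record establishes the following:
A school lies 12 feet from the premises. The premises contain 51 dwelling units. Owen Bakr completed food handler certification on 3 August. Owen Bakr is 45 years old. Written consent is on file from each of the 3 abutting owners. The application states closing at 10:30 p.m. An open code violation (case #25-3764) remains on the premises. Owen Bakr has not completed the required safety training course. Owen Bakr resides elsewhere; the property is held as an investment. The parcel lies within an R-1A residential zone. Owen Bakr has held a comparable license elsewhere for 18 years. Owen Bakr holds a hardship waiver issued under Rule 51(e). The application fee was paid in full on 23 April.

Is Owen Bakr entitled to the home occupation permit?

(i) ≥50 ft from school — fails.
(ii) fee paid — holds.
So (a) is satisfied (F OR T).
(i) not (hardship waiver) — not satisfied.
(ii) no code violations — not satisfied.
So (b) is not satisfied (F OR F).
(1) = T AND F = false.
(a) age ≥ 16 — holds.
(i) ≤ 19 units — fails.
(ii) closes by 8 p.m. — fails.
(b): F OR F → false.
(c) food handler cert. — satisfied.
So (2) is not satisfied (T AND F AND T).
(a) commercially zoned — fails.
(b) all abutters consent — satisfied.
(3): F AND T → false.
Overall: F OR F OR F → false.
Exception (safety training) — not satisfied.
Result: main false OR exception false → false.

No — denied.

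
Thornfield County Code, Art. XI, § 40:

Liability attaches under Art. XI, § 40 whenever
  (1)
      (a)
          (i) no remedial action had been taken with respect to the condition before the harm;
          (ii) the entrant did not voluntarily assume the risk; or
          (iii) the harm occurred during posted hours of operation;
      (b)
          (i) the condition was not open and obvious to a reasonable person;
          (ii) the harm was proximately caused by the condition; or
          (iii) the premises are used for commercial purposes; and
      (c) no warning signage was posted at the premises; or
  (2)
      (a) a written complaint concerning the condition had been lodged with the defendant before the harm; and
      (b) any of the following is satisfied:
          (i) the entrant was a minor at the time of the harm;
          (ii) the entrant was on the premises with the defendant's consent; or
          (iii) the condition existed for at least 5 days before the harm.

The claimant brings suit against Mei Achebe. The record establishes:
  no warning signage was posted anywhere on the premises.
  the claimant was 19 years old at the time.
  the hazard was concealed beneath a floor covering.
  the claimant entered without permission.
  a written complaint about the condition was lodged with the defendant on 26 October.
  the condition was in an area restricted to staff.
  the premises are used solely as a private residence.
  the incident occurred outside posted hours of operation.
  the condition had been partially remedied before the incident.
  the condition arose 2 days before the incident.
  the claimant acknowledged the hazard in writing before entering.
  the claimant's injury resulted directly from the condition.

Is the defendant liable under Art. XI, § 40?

No — not liable.

(i) no remedial action — fails.
(ii) no assumed risk — not met.
(iii) during posted hours — not met.
So (a) is not satisfied (F OR F OR F).
(i) not open/obvious — holds.
(ii) proximate cause — satisfied.
(iii) commercial use — fails.
(b): T OR T OR F → true.
(c) no signage posted — satisfied.
(1) = F AND T AND T = false.
(a) complaint lodged — met.
(i) entrant a minor — fails.
(ii) consent to enter — not satisfied.
(iii) condition ≥5 days old — not met.
(b): F OR F OR F → false.
(2): T AND F → false.
Overall = F OR F = false.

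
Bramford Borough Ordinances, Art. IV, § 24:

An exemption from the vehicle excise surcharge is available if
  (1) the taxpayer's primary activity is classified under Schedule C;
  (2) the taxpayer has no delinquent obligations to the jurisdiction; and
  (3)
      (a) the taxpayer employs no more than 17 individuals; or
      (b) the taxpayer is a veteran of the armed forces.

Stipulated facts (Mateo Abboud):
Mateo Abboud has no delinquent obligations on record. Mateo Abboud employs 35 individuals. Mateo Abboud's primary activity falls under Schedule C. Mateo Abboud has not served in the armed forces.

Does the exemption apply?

No — not exempt.

(1) Schedule C activity — met.
(2) no delinquency — satisfied.
(a) ≤ 17 employees — not satisfied.
(b) veteran — not satisfied.
(3): F OR F → false.
Overall = T AND T AND F = false.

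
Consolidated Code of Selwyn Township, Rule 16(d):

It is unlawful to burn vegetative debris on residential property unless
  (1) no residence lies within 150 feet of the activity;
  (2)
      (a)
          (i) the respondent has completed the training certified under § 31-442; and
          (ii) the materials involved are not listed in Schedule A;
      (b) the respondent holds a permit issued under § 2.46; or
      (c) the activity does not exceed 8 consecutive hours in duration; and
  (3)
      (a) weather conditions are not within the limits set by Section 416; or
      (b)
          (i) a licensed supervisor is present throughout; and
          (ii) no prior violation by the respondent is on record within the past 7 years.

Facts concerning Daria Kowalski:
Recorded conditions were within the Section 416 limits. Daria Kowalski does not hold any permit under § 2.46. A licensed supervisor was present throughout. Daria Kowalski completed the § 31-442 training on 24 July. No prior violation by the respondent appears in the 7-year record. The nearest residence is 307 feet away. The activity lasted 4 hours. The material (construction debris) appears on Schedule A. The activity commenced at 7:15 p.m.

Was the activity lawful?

(1) no residence in 150 ft — holds.
(i) training certified — met.
(ii) not (Schedule A material) — not met.
(a): T AND F → false.
(b) holds permit — fails.
(c) ≤ 8 hrs duration — satisfied.
(2): F OR F OR T → true.
(a) not (weather ok) — not satisfied.
(i) supervisor present — satisfied.
(ii) no prior violation — satisfied.
(b): T AND T → true.
(3): F OR T → true.
Overall: T AND T AND T → true.

Yes — lawful.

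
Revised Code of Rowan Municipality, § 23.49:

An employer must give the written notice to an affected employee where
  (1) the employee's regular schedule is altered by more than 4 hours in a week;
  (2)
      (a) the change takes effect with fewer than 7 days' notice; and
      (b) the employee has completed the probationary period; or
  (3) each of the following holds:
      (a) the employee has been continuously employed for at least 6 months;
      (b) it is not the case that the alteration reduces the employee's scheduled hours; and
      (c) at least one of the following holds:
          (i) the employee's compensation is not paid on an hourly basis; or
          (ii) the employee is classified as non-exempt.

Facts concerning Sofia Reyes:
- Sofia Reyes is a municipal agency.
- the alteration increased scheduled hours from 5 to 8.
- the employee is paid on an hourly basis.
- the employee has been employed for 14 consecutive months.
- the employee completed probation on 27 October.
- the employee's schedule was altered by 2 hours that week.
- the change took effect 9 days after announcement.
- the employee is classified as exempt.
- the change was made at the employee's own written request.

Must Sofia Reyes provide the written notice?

No — not required.

(1) schedule shift > 4h — not met.
(a) < 7 days' notice — not met.
(b) past probation — satisfied.
(2): F AND T → false.
(a) tenure ≥ 6 mo. — met.
(b) not (hours reduced) — holds.
(i) not (hourly-paid) — fails.
(ii) non-exempt — not satisfied.
So (c) is not satisfied (F OR F).
(3) = T AND T AND F = false.
Overall: F OR F OR F → false.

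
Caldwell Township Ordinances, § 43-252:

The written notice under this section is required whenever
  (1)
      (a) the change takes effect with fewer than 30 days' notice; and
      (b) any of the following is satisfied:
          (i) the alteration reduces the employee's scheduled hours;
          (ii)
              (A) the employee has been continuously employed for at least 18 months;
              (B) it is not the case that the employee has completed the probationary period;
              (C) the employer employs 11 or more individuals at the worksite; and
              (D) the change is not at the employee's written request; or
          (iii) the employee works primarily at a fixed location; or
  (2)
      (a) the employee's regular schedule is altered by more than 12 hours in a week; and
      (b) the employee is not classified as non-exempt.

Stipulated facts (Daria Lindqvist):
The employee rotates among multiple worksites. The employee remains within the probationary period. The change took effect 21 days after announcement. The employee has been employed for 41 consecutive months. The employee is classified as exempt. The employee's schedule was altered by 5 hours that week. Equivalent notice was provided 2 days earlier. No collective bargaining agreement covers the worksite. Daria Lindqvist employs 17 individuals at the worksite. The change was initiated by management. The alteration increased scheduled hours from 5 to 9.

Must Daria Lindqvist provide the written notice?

Yes — required.

(a) < 30 days' notice — holds.
(i) hours reduced — not satisfied.
(A) tenure ≥ 18 mo. — met.
(B) not (past probation) — met.
(C) ≥ 11 at site — holds.
(D) not employee-requested — holds.
(ii) = T AND T AND T AND T = true.
(iii) fixed location — not met.
(b) = F OR T OR F = true.
(1) = T AND T = true.
(a) schedule shift > 12h — not met.
(b) not (non-exempt) — satisfied.
(2): F AND T → false.
Overall = T OR F = true.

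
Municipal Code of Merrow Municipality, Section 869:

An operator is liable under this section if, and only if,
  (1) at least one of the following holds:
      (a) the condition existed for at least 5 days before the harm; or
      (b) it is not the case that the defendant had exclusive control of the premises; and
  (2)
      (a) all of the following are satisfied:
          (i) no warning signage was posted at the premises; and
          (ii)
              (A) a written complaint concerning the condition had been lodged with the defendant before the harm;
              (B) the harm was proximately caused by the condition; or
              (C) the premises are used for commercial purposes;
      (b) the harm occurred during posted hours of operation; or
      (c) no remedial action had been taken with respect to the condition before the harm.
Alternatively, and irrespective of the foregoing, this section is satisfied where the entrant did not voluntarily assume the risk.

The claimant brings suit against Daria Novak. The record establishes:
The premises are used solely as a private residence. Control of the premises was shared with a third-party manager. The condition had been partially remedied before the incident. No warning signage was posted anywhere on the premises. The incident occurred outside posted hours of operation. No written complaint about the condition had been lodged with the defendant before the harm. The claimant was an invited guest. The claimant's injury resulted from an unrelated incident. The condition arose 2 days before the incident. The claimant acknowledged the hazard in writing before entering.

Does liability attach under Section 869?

No — not liable.

(a) condition ≥5 days old — fails.
(b) not (exclusive control) — holds.
(1) = F OR T = true.
(i) no signage posted — met.
(A) complaint lodged — not satisfied.
(B) proximate cause — not met.
(C) commercial use — not satisfied.
(ii) = F OR F OR F = false.
So (a) is not satisfied (T AND F).
(b) during posted hours — not met.
(c) no remedial action — fails.
So (2) is not satisfied (F OR F OR F).
Overall = T AND F = false.
Exception (no assumed risk) — not satisfied.
Result: main false OR exception false → false.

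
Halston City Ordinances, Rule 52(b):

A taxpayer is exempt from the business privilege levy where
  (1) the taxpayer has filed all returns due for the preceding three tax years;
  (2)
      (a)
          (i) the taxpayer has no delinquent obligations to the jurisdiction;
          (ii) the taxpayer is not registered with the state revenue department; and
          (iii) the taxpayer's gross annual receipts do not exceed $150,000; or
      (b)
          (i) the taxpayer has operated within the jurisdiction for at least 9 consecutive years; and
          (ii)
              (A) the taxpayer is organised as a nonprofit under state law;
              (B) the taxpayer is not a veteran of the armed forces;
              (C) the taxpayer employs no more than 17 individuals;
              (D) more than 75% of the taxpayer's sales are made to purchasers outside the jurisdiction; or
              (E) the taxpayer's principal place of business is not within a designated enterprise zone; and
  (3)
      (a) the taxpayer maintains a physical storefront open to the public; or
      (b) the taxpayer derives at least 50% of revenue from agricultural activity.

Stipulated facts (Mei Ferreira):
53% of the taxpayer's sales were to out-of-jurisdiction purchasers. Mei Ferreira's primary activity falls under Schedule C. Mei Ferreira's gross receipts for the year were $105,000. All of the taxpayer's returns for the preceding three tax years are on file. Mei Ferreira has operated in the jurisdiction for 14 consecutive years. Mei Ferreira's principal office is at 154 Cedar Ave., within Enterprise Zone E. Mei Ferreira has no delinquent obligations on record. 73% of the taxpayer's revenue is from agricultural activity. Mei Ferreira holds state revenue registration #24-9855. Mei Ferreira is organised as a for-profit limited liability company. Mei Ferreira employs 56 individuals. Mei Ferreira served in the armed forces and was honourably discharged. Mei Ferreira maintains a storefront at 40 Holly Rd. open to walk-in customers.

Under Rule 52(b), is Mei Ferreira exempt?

No — not exempt.

(1) returns current — satisfied.
(i) no delinquency — holds.
(ii) not (state-registered) — fails.
(iii) receipts ≤ $150,000 — holds.
(a): T AND F AND T → false.
(i) ≥ 9 yrs in jurisdiction — holds.
(A) nonprofit — not satisfied.
(B) not (veteran) — not met.
(C) ≤ 17 employees — not met.
(D) >75% out-of-jur. sales — not satisfied.
(E) not (in enterprise zone) — not satisfied.
(ii): F OR F OR F OR F OR F → false.
So (b) is not satisfied (T AND F).
So (2) is not satisfied (F OR F).
(a) has storefront — met.
(b) ≥50% agricultural — met.
So (3) is satisfied (T OR T).
So Overall is not satisfied (T AND F AND T).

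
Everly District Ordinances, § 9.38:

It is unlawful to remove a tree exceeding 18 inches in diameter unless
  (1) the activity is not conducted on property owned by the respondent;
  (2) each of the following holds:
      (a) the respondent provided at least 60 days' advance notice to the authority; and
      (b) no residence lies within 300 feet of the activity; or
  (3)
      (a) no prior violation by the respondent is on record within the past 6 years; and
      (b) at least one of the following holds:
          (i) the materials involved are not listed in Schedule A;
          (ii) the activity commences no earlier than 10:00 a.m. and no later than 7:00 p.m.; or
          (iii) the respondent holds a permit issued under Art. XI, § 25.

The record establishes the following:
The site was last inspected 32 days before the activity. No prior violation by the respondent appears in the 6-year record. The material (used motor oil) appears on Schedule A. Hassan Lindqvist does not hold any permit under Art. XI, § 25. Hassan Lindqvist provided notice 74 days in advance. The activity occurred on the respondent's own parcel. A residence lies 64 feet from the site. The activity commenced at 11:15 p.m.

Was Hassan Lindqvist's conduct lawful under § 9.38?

No — unlawful.

(1) not (own property) — not satisfied.
(a) ≥60 days' notice — met.
(b) no residence in 300 ft — fails.
So (2) is not satisfied (T AND F).
(a) no prior violation — holds.
(i) not (Schedule A material) — not satisfied.
(ii) start within hours — not met.
(iii) holds permit — fails.
(b) = F OR F OR F = false.
So (3) is not satisfied (T AND F).
Overall: F OR F OR F → false.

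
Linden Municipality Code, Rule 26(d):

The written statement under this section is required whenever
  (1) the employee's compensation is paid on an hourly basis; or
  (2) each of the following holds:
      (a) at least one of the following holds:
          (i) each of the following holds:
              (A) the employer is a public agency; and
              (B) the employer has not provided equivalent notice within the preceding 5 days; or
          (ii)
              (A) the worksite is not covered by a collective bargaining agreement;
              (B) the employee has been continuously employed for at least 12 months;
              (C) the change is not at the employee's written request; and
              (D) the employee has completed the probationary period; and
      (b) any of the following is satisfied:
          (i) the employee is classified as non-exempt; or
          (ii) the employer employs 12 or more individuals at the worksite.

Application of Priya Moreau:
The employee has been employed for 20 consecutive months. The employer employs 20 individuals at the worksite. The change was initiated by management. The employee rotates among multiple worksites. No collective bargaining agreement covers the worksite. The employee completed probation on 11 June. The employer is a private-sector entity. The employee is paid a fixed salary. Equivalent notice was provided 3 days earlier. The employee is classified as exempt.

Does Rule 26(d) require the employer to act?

Yes — required.

(1) hourly-paid — fails.
(A) public agency — not met.
(B) no recent notice — not satisfied.
(i): F AND F → false.
(A) no CBA — met.
(B) tenure ≥ 12 mo. — satisfied.
(C) not employee-requested — met.
(D) past probation — holds.
(ii): T AND T AND T AND T → true.
(a): F OR T → true.
(i) non-exempt — not satisfied.
(ii) ≥ 12 at site — satisfied.
(b) = F OR T = true.
(2): T AND T → true.
So Overall is satisfied (F OR T).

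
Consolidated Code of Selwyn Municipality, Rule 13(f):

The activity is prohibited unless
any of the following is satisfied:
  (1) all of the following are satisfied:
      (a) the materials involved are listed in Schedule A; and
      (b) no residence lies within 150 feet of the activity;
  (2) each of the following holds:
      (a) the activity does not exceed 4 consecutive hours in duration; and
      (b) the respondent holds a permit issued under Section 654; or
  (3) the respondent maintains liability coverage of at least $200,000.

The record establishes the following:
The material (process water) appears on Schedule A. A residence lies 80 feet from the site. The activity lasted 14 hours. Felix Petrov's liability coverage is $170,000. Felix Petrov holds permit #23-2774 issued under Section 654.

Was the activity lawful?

No — unlawful.

(a) Schedule A material — met.
(b) no residence in 150 ft — fails.
So (1) is not satisfied (T AND F).
(a) ≤ 4 hrs duration — fails.
(b) holds permit — holds.
So (2) is not satisfied (F AND T).
(3) coverage ≥ $200,000 — not satisfied.
Overall: F OR F OR F → false.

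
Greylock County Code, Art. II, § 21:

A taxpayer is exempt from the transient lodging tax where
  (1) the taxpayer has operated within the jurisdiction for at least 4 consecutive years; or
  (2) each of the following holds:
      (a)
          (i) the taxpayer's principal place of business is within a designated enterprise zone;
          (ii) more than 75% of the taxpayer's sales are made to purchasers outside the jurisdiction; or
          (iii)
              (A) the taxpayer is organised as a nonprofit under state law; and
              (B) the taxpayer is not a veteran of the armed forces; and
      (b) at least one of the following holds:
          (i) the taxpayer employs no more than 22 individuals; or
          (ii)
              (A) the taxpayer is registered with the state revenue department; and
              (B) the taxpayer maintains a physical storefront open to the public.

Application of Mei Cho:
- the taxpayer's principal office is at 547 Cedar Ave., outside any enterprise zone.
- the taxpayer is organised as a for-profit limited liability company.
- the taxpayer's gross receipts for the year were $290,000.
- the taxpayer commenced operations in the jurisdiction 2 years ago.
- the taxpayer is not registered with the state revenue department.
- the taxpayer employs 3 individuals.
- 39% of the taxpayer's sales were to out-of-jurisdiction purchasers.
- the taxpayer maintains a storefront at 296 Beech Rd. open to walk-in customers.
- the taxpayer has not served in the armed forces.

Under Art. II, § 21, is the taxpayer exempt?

(1) ≥ 4 yrs in jurisdiction — not satisfied.
(i) in enterprise zone — not satisfied.
(ii) >75% out-of-jur. sales — not satisfied.
(A) nonprofit — not met.
(B) not (veteran) — met.
(iii): F AND T → false.
(a) = F OR F OR F = false.
(i) ≤ 22 employees — holds.
(A) state-registered — fails.
(B) has storefront — met.
(ii): F AND T → false.
(b): T OR F → true.
So (2) is not satisfied (F AND T).
So Overall is not satisfied (F OR F).

No — not exempt.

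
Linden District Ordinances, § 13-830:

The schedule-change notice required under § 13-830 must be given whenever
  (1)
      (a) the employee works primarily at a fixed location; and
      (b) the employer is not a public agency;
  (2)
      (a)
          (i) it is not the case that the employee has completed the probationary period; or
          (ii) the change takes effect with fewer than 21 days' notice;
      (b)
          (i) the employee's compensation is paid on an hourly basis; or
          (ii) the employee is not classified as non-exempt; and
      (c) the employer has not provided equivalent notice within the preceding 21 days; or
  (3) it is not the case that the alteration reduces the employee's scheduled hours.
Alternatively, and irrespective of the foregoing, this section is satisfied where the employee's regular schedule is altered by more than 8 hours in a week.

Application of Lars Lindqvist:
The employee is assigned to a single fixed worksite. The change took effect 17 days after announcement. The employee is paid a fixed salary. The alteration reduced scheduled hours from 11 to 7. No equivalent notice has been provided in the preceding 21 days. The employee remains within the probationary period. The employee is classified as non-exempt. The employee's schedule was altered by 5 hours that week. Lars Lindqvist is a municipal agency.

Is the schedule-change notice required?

No — not required.

(a) fixed location — met.
(b) not (public agency) — not satisfied.
(1): T AND F → false.
(i) not (past probation) — satisfied.
(ii) < 21 days' notice — met.
So (a) is satisfied (T OR T).
(i) hourly-paid — fails.
(ii) not (non-exempt) — not satisfied.
(b) = F OR F = false.
(c) no recent notice — satisfied.
(2) = T AND F AND T = false.
(3) not (hours reduced) — not satisfied.
Overall: F OR F OR F → false.
Exception (schedule shift > 8h) — not satisfied.
Result: main false OR exception false → false.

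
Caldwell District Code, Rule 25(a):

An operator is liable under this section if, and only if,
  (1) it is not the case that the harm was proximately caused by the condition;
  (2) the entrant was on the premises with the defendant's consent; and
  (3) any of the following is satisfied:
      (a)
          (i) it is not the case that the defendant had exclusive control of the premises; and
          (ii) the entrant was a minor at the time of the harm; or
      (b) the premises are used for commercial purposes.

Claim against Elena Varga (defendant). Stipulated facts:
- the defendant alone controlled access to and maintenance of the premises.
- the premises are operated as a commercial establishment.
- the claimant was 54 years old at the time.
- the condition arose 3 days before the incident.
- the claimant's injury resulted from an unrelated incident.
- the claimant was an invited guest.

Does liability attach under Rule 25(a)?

(1) not (proximate cause) — holds.
(2) consent to enter — holds.
(i) not (exclusive control) — not met.
(ii) entrant a minor — not satisfied.
(a) = F AND F = false.
(b) commercial use — satisfied.
(3) = F OR T = true.
So Overall is satisfied (T AND T AND T).

Yes — liable.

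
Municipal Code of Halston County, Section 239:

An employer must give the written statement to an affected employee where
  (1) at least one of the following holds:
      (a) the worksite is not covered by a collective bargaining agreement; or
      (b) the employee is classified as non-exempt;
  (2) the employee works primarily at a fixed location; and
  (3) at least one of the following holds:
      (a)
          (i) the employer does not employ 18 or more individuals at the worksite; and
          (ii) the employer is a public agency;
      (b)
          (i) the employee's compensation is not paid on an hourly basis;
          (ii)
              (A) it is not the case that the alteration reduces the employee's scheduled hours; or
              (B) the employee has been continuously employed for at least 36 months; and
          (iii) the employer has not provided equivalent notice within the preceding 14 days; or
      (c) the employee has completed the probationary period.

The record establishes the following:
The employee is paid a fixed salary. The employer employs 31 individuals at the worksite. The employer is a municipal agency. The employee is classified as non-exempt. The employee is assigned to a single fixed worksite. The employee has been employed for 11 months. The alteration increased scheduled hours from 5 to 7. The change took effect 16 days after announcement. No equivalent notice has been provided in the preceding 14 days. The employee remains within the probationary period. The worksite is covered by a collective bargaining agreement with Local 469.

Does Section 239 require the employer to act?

(a) no CBA — not satisfied.
(b) non-exempt — satisfied.
(1) = F OR T = true.
(2) fixed location — satisfied.
(i) not (≥ 18 at site) — not satisfied.
(ii) public agency — holds.
(a) = F AND T = false.
(i) not (hourly-paid) — met.
(A) not (hours reduced) — met.
(B) tenure ≥ 36 mo. — not satisfied.
(ii): T OR F → true.
(iii) no recent notice — holds.
So (b) is satisfied (T AND T AND T).
(c) past probation — fails.
(3): F OR T OR F → true.
Overall: T AND T AND T → true.

Yes — required.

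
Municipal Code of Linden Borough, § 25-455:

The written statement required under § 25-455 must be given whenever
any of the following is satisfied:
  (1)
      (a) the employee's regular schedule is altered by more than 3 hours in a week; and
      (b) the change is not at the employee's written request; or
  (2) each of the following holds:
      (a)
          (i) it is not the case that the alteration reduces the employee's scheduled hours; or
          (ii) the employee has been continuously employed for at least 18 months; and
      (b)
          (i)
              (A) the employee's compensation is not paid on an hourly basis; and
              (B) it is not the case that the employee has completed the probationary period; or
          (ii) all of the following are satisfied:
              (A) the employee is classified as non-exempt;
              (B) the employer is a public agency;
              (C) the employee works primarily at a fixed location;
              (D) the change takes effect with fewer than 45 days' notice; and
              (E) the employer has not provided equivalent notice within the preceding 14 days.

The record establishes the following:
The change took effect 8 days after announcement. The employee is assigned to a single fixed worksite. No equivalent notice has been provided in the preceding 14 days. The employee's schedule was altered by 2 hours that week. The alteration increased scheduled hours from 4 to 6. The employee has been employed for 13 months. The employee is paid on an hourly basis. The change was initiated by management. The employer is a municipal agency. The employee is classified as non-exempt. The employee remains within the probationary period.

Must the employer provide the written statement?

(a) schedule shift > 3h — not met.
(b) not employee-requested — met.
So (1) is not satisfied (F AND T).
(i) not (hours reduced) — met.
(ii) tenure ≥ 18 mo. — not satisfied.
So (a) is satisfied (T OR F).
(A) not (hourly-paid) — not met.
(B) not (past probation) — satisfied.
(i) = F AND T = false.
(A) non-exempt — satisfied.
(B) public agency — satisfied.
(C) fixed location — holds.
(D) < 45 days' notice — met.
(E) no recent notice — met.
(ii): T AND T AND T AND T AND T → true.
(b) = F OR T = true.
(2): T AND T → true.
Overall: F OR T → true.

Yes — required.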